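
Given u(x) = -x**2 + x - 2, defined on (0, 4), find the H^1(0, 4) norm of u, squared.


||u||_{H^1}^2 = 1124/5

The H^1 norm (squared) on an interval (0, L) is
  ||u||_{H^1}^2 = ∫_0^L u(x)^2 dx + ∫_0^L u'(x)^2 dx.
Compute u'(x) = 1 - 2*x.
Then u(x)^2 = x**4 - 2*x**3 + 5*x**2 - 4*x + 4 and u'(x)^2 = 4*x**2 - 4*x + 1.
Integrate each monomial from 0 to 4 using ∫_0^4 c·x^n dx = c·4^(n+1)/(n+1):
  ∫_0^4 u(x)^2 dx = ∫_0^4 (x^4 - 2*x^3 + 5*x^2 - 4*x + 4) dx. Term by term:
    ∫_0^4 x^4 dx = 1024/5;  ∫_0^4 -2*x^3 dx = -128;  ∫_0^4 5*x^2 dx = 320/3;
    ∫_0^4 -4*x dx = -32;  ∫_0^4 4 dx = 16.
  Sum: 1024/5 − 128 + 320/3 − 32 + 16 = 2512/15.
  ∫_0^4 u'(x)^2 dx = ∫_0^4 (4*x^2 - 4*x + 1) dx. Term by term:
    ∫_0^4 4*x^2 dx = 256/3;  ∫_0^4 -4*x dx = -32;  ∫_0^4 1 dx = 4.
  Sum: 256/3 − 32 + 4 = 172/3.
Adding: ||u||_{H^1}^2 = 2512/15 + 172/3 = 1124/5.


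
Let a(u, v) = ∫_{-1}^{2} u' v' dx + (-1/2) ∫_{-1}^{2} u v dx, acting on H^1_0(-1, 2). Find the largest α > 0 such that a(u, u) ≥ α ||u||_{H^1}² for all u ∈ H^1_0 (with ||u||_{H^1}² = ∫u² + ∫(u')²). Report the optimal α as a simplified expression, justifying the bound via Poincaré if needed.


α = (-9/2 + π^2)/(9 + π^2)

Coercivity of a(·,·) on H^1_0(-1, 2) means a(u, u) ≥ α ||u||_{H^1}² for every u ∈ H^1_0.
The interval has length L = 3, and Poincaré/coercivity depend only on L. Here a(u, u) = ∫(u')² + (-1/2)·∫u².
Here c = -1/2 < 0 with |c| < (π/L)² = π^2/9, so coercivity still holds. The condition a(u,u) ≥ α||u||_{H^1}² reads (1−α)∫(u')² ≥ (α−c)∫u². Any admissible α is ≤ 1 (rapidly oscillating u have ∫u²/∫(u')² → 0), and α = 1 would force 0 ≥ (1−c)∫u², impossible since c < 1; so 1−α > 0. By the sharp Poincaré inequality on H^1_0 of an interval of length L, ∫(u')² ≥ (π/L)²∫u² with equality for the first sine mode sin(π(x−x₀)/L) (x₀ the left endpoint), so the inequality holds for all u iff (1−α)(π/L)² ≥ α − c, i.e. α ≤ ((π/L)² + c)/((π/L)² + 1) = (1 + c(L/π)²)/(1 + (L/π)²). (Direct route, valid since c ≤ 0: Poincaré gives c∫u² ≥ c(L/π)²∫(u')², so a(u,u) ≥ (1 + c(L/π)²)∫(u')², while ||u||_{H^1}² ≤ (1 + (L/π)²)∫(u')²; dividing yields the same α.) With (π/L)² = π^2/9 and c = -1/2, the largest admissible constant is α = ((π/L)² + c)/((π/L)² + 1).
Simplifying, α = (-9/2 + π^2)/(9 + π^2).


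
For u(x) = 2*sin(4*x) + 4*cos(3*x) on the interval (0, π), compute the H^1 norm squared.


||u||_{H^1(0,π)}^2 = 1280/7 + 114*π

u'(x) = -12*sin(3*x) + 8*cos(4*x).
Expand u² and (u')² and integrate term by term on (0, π), using: for integers n ≥ 1, ∫_0^π sin²(nx) dx = ∫_0^π cos²(nx) dx = π/2; for n ≠ n', ∫_0^π sin(nx)sin(n'x) dx = ∫_0^π cos(nx)cos(n'x) dx = 0; and by product-to-sum, ∫_0^π sin(nx)cos(n'x) dx = ½∫_0^π [sin((n+n')x) + sin((n−n')x)] dx, which is 0 when n+n' is even and 2n/(n²−n'²) when n+n' is odd (it need not vanish on (0, π)).
  u² squared terms: (2)²·∫sin(4x)² dx = 4·π/2 = 2*π;  (4)²·∫cos(3x)² dx = 16·π/2 = 8*π.
  u² cross terms: 2·(2)·(4)·∫sin(4x)·cos(3x) dx = 16·(8/7) = 128/7.
  So ∫_0^π u² dx = 2*π + 8*π + 128/7 = 128/7 + 10*π.
  (u')² squared terms: (-12)²·∫sin(3x)² dx = 144·π/2 = 72*π;  (8)²·∫cos(4x)² dx = 64·π/2 = 32*π.
  (u')² cross terms: 2·(-12)·(8)·∫sin(3x)·cos(4x) dx = -192·(-6/7) = 1152/7.
  So ∫_0^π (u')² dx = 72*π + 32*π + 1152/7 = 1152/7 + 104*π.
||u||_{H^1}^2 = (128/7 + 10*π) + (1152/7 + 104*π) = 1280/7 + 114*π.


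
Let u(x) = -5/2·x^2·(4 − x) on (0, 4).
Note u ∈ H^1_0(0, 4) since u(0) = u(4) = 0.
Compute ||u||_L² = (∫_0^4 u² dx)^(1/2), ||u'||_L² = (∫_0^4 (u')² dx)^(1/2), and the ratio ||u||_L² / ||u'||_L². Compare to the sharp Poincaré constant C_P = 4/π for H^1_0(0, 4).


||u||_L² / ||u'||_L² = 2*sqrt(14)/7 < C_P = 4/π.

u(x) = -5/2·x^2·(4 − x), so u'(x) = 5*x*(3*x - 8)/2.
u(x) = -5/2·x^2·(4 − x) vanishes at x = 0 and x = 4, so u ∈ H^1_0(0, 4). Differentiate via the product rule and integrate the resulting polynomials term by term.
  ∫_0^4 u² dx = ∫_0^4 (25*x^6/4 - 50*x^5 + 100*x^4) dx. Term by term:
    ∫_0^4 25*x^6/4 dx = 102400/7;  ∫_0^4 -50*x^5 dx = -102400/3;  ∫_0^4 100*x^4 dx = 20480.
  Sum: 102400/7 − 102400/3 + 20480 = 20480/21.
  ∫_0^4 (u')² dx = ∫_0^4 (225*x^4/4 - 300*x^3 + 400*x^2) dx. Term by term:
    ∫_0^4 225*x^4/4 dx = 11520;  ∫_0^4 -300*x^3 dx = -19200;  ∫_0^4 400*x^2 dx = 25600/3.
  Sum: 11520 − 19200 + 25600/3 = 2560/3.
∫_0^4 u² dx = 20480/21, so ||u||_L² = 64*sqrt(105)/21.
∫_0^4 (u')² dx = 2560/3, so ||u'||_L² = 16*sqrt(30)/3.
Ratio ||u||_L² / ||u'||_L² = 2*sqrt(14)/7.
Sharp Poincaré constant on H^1_0(0, 4) is C_P = L/π = 4/π, achieved by sin(π/4·x).
A polynomial bump cannot attain the sharp Poincaré constant (only the first sine eigenfunction does), so the ratio is strictly less than C_P, consistent with ||u||_L² ≤ C_P ||u'||_L².


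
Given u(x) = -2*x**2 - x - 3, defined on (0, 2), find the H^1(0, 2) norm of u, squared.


||u||_{H^1}^2 = 2504/15

The H^1 norm (squared) on an interval (0, L) is
  ||u||_{H^1}^2 = ∫_0^L u(x)^2 dx + ∫_0^L u'(x)^2 dx.
Compute u'(x) = -4*x - 1.
Then u(x)^2 = 4*x**4 + 4*x**3 + 13*x**2 + 6*x + 9 and u'(x)^2 = 16*x**2 + 8*x + 1.
Integrate each monomial from 0 to 2 using ∫_0^2 c·x^n dx = c·2^(n+1)/(n+1):
  ∫_0^2 u(x)^2 dx = ∫_0^2 (4*x^4 + 4*x^3 + 13*x^2 + 6*x + 9) dx. Term by term:
    ∫_0^2 4*x^4 dx = 128/5;  ∫_0^2 4*x^3 dx = 16;  ∫_0^2 13*x^2 dx = 104/3;
    ∫_0^2 6*x dx = 12;  ∫_0^2 9 dx = 18.
  Sum: 128/5 + 16 + 104/3 + 12 + 18 = 1594/15.
  ∫_0^2 u'(x)^2 dx = ∫_0^2 (16*x^2 + 8*x + 1) dx. Term by term:
    ∫_0^2 16*x^2 dx = 128/3;  ∫_0^2 8*x dx = 16;  ∫_0^2 1 dx = 2.
  Sum: 128/3 + 16 + 2 = 182/3.
Adding: ||u||_{H^1}^2 = 1594/15 + 182/3 = 2504/15.


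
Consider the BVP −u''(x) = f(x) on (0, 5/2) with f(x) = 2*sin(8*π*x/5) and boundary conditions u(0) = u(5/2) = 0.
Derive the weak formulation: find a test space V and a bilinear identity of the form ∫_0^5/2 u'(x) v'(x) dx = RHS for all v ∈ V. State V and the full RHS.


V = H^1_0(0, 5/2) (so v(0) = v(5/2) = 0); weak form: ∫_0^5/2 u'v' dx = ∫_0^5/2 (2*sin(8*π*x/5)) v dx for all v ∈ V.

Multiply both sides by a test function v and integrate from 0 to 5/2:
  ∫_0^5/2 −u''(x) v(x) dx = ∫_0^5/2 f(x) v(x) dx.
Integrate the LHS by parts once:
  ∫_0^5/2 −u'' v dx = −[u'(x) v(x)]_0^5/2 + ∫_0^5/2 u'(x) v'(x) dx.
Thus ∫_0^5/2 u'(x) v'(x) dx = ∫_0^5/2 f(x) v(x) dx + [u'(x) v(x)]_0^5/2.
Choose V so that boundary terms are either known or forced to vanish.
u is Dirichlet: u(0) = u(5/2) = 0. Let V = H^1_0(0, 5/2); then v(0) = v(5/2) = 0, and [u' v]_0^5/2 = 0.
Weak formulation: find u (satisfying any essential BC) such that ∫_0^5/2 u'(x) v'(x) dx = ∫_0^5/2 f v dx for all v ∈ V.
Substituting f(x) = 2*sin(8*π*x/5), the right-hand side is ∫_0^5/2 (2*sin(8*π*x/5)) v dx.


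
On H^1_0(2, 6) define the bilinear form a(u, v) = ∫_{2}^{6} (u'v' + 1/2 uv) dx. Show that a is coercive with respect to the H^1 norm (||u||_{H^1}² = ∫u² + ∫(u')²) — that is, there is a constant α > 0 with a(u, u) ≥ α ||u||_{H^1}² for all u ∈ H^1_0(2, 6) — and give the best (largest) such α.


α = (8 + π^2)/(π^2 + 16)

Coercivity of a(·,·) on H^1_0(2, 6) means a(u, u) ≥ α ||u||_{H^1}² for every u ∈ H^1_0.
The interval has length L = 4, and Poincaré/coercivity depend only on L. Here a(u, u) = ∫(u')² + (1/2)·∫u².
Here 0 < c = 1/2 < 1. The condition a(u,u) ≥ α||u||_{H^1}² reads (1−α)∫(u')² ≥ (α−c)∫u². Any admissible α is ≤ 1 (rapidly oscillating u have ∫u²/∫(u')² → 0), and α = 1 would force 0 ≥ (1−c)∫u², impossible since c < 1; so 1−α > 0. By the sharp Poincaré inequality on H^1_0 of an interval of length L, ∫(u')² ≥ (π/L)²∫u² with equality for the first sine mode sin(π(x−x₀)/L) (x₀ the left endpoint), so the inequality holds for all u iff (1−α)(π/L)² ≥ α − c, i.e. α ≤ ((π/L)² + c)/((π/L)² + 1) = (1 + c(L/π)²)/(1 + (L/π)²). With (π/L)² = π^2/16 and c = 1/2, the largest admissible constant is α = ((π/L)² + c)/((π/L)² + 1).
Simplifying, α = (8 + π^2)/(π^2 + 16).


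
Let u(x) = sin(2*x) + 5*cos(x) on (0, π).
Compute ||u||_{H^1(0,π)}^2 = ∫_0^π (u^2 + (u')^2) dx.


||u||_{H^1(0,π)}^2 = 80/3 + 55*π/2

u'(x) = -5*sin(x) + 2*cos(2*x).
Expand u² and (u')² and integrate term by term on (0, π), using: for integers n ≥ 1, ∫_0^π sin²(nx) dx = ∫_0^π cos²(nx) dx = π/2; for n ≠ n', ∫_0^π sin(nx)sin(n'x) dx = ∫_0^π cos(nx)cos(n'x) dx = 0; and by product-to-sum, ∫_0^π sin(nx)cos(n'x) dx = ½∫_0^π [sin((n+n')x) + sin((n−n')x)] dx, which is 0 when n+n' is even and 2n/(n²−n'²) when n+n' is odd (it need not vanish on (0, π)).
  u² squared terms: (5)²·∫cos(x)² dx = 25·π/2 = 25*π/2;  (1)²·∫sin(2x)² dx = 1·π/2 = π/2.
  u² cross terms: 2·(5)·(1)·∫cos(x)·sin(2x) dx = 10·(4/3) = 40/3.
  So ∫_0^π u² dx = 25*π/2 + π/2 + 40/3 = 40/3 + 13*π.
  (u')² squared terms: (-5)²·∫sin(x)² dx = 25·π/2 = 25*π/2;  (2)²·∫cos(2x)² dx = 4·π/2 = 2*π.
  (u')² cross terms: 2·(-5)·(2)·∫sin(x)·cos(2x) dx = -20·(-2/3) = 40/3.
  So ∫_0^π (u')² dx = 25*π/2 + 2*π + 40/3 = 40/3 + 29*π/2.
||u||_{H^1}^2 = (40/3 + 13*π) + (40/3 + 29*π/2) = 80/3 + 55*π/2.


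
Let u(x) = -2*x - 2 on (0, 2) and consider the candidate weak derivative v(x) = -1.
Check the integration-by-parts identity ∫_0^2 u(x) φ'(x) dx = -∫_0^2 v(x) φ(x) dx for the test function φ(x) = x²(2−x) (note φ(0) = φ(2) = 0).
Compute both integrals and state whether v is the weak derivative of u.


LHS = 8/3, RHS = 4/3. No, v is not the weak derivative of u.

u(x) = -2*x - 2, classical derivative u'(x) = -2.
φ(x) = x²(2−x), so φ'(x) = x*(4 - 3*x).
Note φ(0) = φ(2) = 0, so the boundary term u·φ vanishes.
LHS = ∫_0^2 u(x) φ'(x) dx = ∫_0^2 (6*x^3 - 2*x^2 - 8*x) dx. Term by term:
  ∫_0^2 6*x^3 dx = 24;  ∫_0^2 -2*x^2 dx = -16/3;  ∫_0^2 -8*x dx = -16.
Sum: 24 − 16/3 − 16 = 8/3.
So LHS = 8/3.
∫_0^2 v(x) φ(x) dx = ∫_0^2 (x^3 - 2*x^2) dx. Term by term:
  ∫_0^2 x^3 dx = 4;  ∫_0^2 -2*x^2 dx = -16/3.
Sum: 4 − 16/3 = -4/3.
So RHS = -∫_0^2 v(x) φ(x) dx = 4/3.
LHS − RHS = 4/3 ≠ 0, so the identity fails.
(For a valid weak derivative the identity must hold for EVERY test function, in particular this one. The failure shows v is NOT the weak derivative of u.)
Correct weak derivative would be u'(x) = -2.


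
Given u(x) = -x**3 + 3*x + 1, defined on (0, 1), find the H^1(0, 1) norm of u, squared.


||u||_{H^1}^2 = 717/70

The H^1 norm (squared) on an interval (0, L) is
  ||u||_{H^1}^2 = ∫_0^L u(x)^2 dx + ∫_0^L u'(x)^2 dx.
Compute u'(x) = 3 - 3*x**2.
Then u(x)^2 = x**6 - 6*x**4 - 2*x**3 + 9*x**2 + 6*x + 1 and u'(x)^2 = 9*x**4 - 18*x**2 + 9.
Integrate each monomial from 0 to 1 using ∫_0^1 c·x^n dx = c·1^(n+1)/(n+1):
  ∫_0^1 u(x)^2 dx = ∫_0^1 (x^6 - 6*x^4 - 2*x^3 + 9*x^2 + 6*x + 1) dx. Term by term:
    ∫_0^1 x^6 dx = 1/7;  ∫_0^1 -6*x^4 dx = -6/5;  ∫_0^1 -2*x^3 dx = -1/2;
    ∫_0^1 9*x^2 dx = 3;  ∫_0^1 6*x dx = 3;  ∫_0^1 1 dx = 1.
  Sum: 1/7 − 6/5 − 1/2 + 3 + 3 + 1 = 381/70.
  ∫_0^1 u'(x)^2 dx = ∫_0^1 (9*x^4 - 18*x^2 + 9) dx. Term by term:
    ∫_0^1 9*x^4 dx = 9/5;  ∫_0^1 -18*x^2 dx = -6;  ∫_0^1 9 dx = 9.
  Sum: 9/5 − 6 + 9 = 24/5.
Adding: ||u||_{H^1}^2 = 381/70 + 24/5 = 717/70.


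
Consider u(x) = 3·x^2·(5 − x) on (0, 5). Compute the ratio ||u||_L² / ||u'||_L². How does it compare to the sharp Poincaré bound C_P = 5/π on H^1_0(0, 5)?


||u||_L² / ||u'||_L² = 5*sqrt(14)/14 < C_P = 5/π.

u(x) = 3·x^2·(5 − x), so u'(x) = 3*x*(10 - 3*x).
u(x) = 3·x^2·(5 − x) vanishes at x = 0 and x = 5, so u ∈ H^1_0(0, 5). Differentiate via the product rule and integrate the resulting polynomials term by term.
  ∫_0^5 u² dx = ∫_0^5 (9*x^6 - 90*x^5 + 225*x^4) dx. Term by term:
    ∫_0^5 9*x^6 dx = 703125/7;  ∫_0^5 -90*x^5 dx = -234375;  ∫_0^5 225*x^4 dx = 140625.
  Sum: 703125/7 − 234375 + 140625 = 46875/7.
  ∫_0^5 (u')² dx = ∫_0^5 (81*x^4 - 540*x^3 + 900*x^2) dx. Term by term:
    ∫_0^5 81*x^4 dx = 50625;  ∫_0^5 -540*x^3 dx = -84375;  ∫_0^5 900*x^2 dx = 37500.
  Sum: 50625 − 84375 + 37500 = 3750.
∫_0^5 u² dx = 46875/7, so ||u||_L² = 125*sqrt(21)/7.
∫_0^5 (u')² dx = 3750, so ||u'||_L² = 25*sqrt(6).
Ratio ||u||_L² / ||u'||_L² = 5*sqrt(14)/14.
Sharp Poincaré constant on H^1_0(0, 5) is C_P = L/π = 5/π, achieved by sin(π/5·x).
A polynomial bump cannot attain the sharp Poincaré constant (only the first sine eigenfunction does), so the ratio is strictly less than C_P, consistent with ||u||_L² ≤ C_P ||u'||_L².


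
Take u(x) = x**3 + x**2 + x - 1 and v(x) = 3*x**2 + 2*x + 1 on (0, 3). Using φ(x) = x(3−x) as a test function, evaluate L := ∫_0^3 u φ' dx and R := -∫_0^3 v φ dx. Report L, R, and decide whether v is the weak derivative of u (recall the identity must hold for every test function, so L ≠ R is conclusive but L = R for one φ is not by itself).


LHS = -1089/20, RHS = -1089/20. Yes, v = u' weakly.

u(x) = x**3 + x**2 + x - 1, classical derivative u'(x) = 3*x**2 + 2*x + 1.
φ(x) = x(3−x), so φ'(x) = 3 - 2*x.
Note φ(0) = φ(3) = 0, so the boundary term u·φ vanishes.
LHS = ∫_0^3 u(x) φ'(x) dx = ∫_0^3 (-2*x^4 + x^3 + x^2 + 5*x - 3) dx. Term by term:
  ∫_0^3 -2*x^4 dx = -486/5;  ∫_0^3 x^3 dx = 81/4;  ∫_0^3 x^2 dx = 9;
  ∫_0^3 5*x dx = 45/2;  ∫_0^3 -3 dx = -9.
Sum: -486/5 + 81/4 + 9 + 45/2 − 9 = -1089/20.
So LHS = -1089/20.
∫_0^3 v(x) φ(x) dx = ∫_0^3 (-3*x^4 + 7*x^3 + 5*x^2 + 3*x) dx. Term by term:
  ∫_0^3 -3*x^4 dx = -729/5;  ∫_0^3 7*x^3 dx = 567/4;  ∫_0^3 5*x^2 dx = 45;
  ∫_0^3 3*x dx = 27/2.
Sum: -729/5 + 567/4 + 45 + 27/2 = 1089/20.
So RHS = -∫_0^3 v(x) φ(x) dx = -1089/20.
LHS = RHS, so the identity holds for this test φ.
Moreover u is smooth here and v(x) = u'(x) = 3*x**2 + 2*x + 1 pointwise, so the identity holds for every test function. Hence v is the weak derivative of u.


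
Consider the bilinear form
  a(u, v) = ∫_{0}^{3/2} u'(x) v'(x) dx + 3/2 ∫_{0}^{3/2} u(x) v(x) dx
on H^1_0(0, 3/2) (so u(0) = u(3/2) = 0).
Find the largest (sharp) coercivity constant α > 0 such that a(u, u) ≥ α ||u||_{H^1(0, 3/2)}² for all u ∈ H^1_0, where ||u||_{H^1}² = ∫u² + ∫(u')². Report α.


α = 1

Coercivity of a(·,·) on H^1_0(0, 3/2) means a(u, u) ≥ α ||u||_{H^1}² for every u ∈ H^1_0.
The interval has length L = 3/2, and Poincaré/coercivity depend only on L. Here a(u, u) = ∫(u')² + (3/2)·∫u².
Here c = 3/2 ≥ 1, so a(u,u) = ∫(u')² + c∫u² ≥ ∫(u')² + ∫u² = ||u||_{H^1}², i.e. α = 1 works. No larger α is possible: a(u,u) ≥ α||u||_{H^1}² means (1−α)∫(u')² ≥ (α−c)∫u², and for the modes u_n = sin(nπ(x−x₀)/L) (x₀ the left endpoint) one has ∫u_n²/∫(u_n')² = (L/(nπ))² → 0, so a(u_n,u_n)/||u_n||_{H^1}² → 1. Hence the optimal constant is α = 1.
Therefore α = 1.


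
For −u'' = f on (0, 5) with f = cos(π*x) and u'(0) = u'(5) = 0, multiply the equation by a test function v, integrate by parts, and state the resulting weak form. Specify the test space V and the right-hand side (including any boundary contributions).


V = H^1(0, 5) (no boundary constraint on v; u is determined up to an additive constant); weak form: ∫_0^5 u'v' dx = ∫_0^5 (cos(π*x)) v dx for all v ∈ V.

Multiply both sides by a test function v and integrate from 0 to 5:
  ∫_0^5 −u''(x) v(x) dx = ∫_0^5 f(x) v(x) dx.
Integrate the LHS by parts once:
  ∫_0^5 −u'' v dx = −[u'(x) v(x)]_0^5 + ∫_0^5 u'(x) v'(x) dx.
Thus ∫_0^5 u'(x) v'(x) dx = ∫_0^5 f(x) v(x) dx + [u'(x) v(x)]_0^5.
Choose V so that boundary terms are either known or forced to vanish.
u has homogeneous Neumann: u'(0) = u'(5) = 0. So [u' v]_0^5 = 0·v(5) − 0·v(0) = 0 for any v; take V = H^1(0, 5).
Weak formulation: find u (satisfying any essential BC) such that ∫_0^5 u'(x) v'(x) dx = ∫_0^5 f v dx for all v ∈ V (homogeneous Neumann, so boundary terms vanish).
Substituting f(x) = cos(π*x), the right-hand side is ∫_0^5 (cos(π*x)) v dx.
Compatibility check (pure Neumann): taking v ≡ 1 ∈ V gives 0 = ∫_0^5 f dx + (0) − (0), i.e. ∫_0^5 f dx must equal u'(0) − u'(5) = 0. Indeed ∫_0^5 (cos(π*x)) dx = 0, so the data are compatible. The solution is then unique only up to an additive constant (fix it e.g. by requiring ∫_0^5 u dx = 0).


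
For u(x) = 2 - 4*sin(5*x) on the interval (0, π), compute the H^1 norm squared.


||u||_{H^1(0,π)}^2 = -32/5 + 212*π

u'(x) = -20*cos(5*x).
Expand u² and (u')² and integrate term by term on (0, π), using: for integers n ≥ 1, ∫_0^π sin²(nx) dx = ∫_0^π cos²(nx) dx = π/2; for n ≠ n', ∫_0^π sin(nx)sin(n'x) dx = ∫_0^π cos(nx)cos(n'x) dx = 0; and by product-to-sum, ∫_0^π sin(nx)cos(n'x) dx = ½∫_0^π [sin((n+n')x) + sin((n−n')x)] dx, which is 0 when n+n' is even and 2n/(n²−n'²) when n+n' is odd (it need not vanish on (0, π)). For the constant mode: ∫_0^π 1 dx = π, ∫_0^π cos(nx) dx = 0, ∫_0^π sin(nx) dx = (1−(−1)^n)/n.
  u² squared terms: (2)²·∫1 dx = 4·π = 4*π;  (-4)²·∫sin(5x)² dx = 16·π/2 = 8*π.
  u² cross terms: 2·(2)·(-4)·∫1·sin(5x) dx = -16·(2/5) = -32/5.
  So ∫_0^π u² dx = 4*π + 8*π − 32/5 = -32/5 + 12*π.
  (u')² squared terms: (-20)²·∫cos(5x)² dx = 400·π/2 = 200*π.
  So ∫_0^π (u')² dx = 200*π.
||u||_{H^1}^2 = (-32/5 + 12*π) + (200*π) = -32/5 + 212*π.


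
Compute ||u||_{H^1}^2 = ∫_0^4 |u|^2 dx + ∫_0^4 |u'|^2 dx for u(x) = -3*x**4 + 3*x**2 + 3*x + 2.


||u||_{H^1}^2 = 2564292/5

The H^1 norm (squared) on an interval (0, L) is
  ||u||_{H^1}^2 = ∫_0^L u(x)^2 dx + ∫_0^L u'(x)^2 dx.
Compute u'(x) = -12*x**3 + 6*x + 3.
Then u(x)^2 = 9*x**8 - 18*x**6 - 18*x**5 - 3*x**4 + 18*x**3 + 21*x**2 + 12*x + 4 and u'(x)^2 = 144*x**6 - 144*x**4 - 72*x**3 + 36*x**2 + 36*x + 9.
Integrate each monomial from 0 to 4 using ∫_0^4 c·x^n dx = c·4^(n+1)/(n+1):
  ∫_0^4 u(x)^2 dx = ∫_0^4 (9*x^8 - 18*x^6 - 18*x^5 - 3*x^4 + 18*x^3 + 21*x^2 + 12*x + 4) dx. Term by term:
    ∫_0^4 9*x^8 dx = 262144;  ∫_0^4 -18*x^6 dx = -294912/7;  ∫_0^4 -18*x^5 dx = -12288;
    ∫_0^4 -3*x^4 dx = -3072/5;  ∫_0^4 18*x^3 dx = 1152;  ∫_0^4 21*x^2 dx = 448;
    ∫_0^4 12*x dx = 96;  ∫_0^4 4 dx = 16.
  Sum: 262144 − 294912/7 − 12288 − 3072/5 + 1152 + 448 + 96 + 16 = 7308816/35.
  ∫_0^4 u'(x)^2 dx = ∫_0^4 (144*x^6 - 144*x^4 - 72*x^3 + 36*x^2 + 36*x + 9) dx. Term by term:
    ∫_0^4 144*x^6 dx = 2359296/7;  ∫_0^4 -144*x^4 dx = -147456/5;  ∫_0^4 -72*x^3 dx = -4608;
    ∫_0^4 36*x^2 dx = 768;  ∫_0^4 36*x dx = 288;  ∫_0^4 9 dx = 36.
  Sum: 2359296/7 − 147456/5 − 4608 + 768 + 288 + 36 = 10641228/35.
Adding: ||u||_{H^1}^2 = 7308816/35 + 10641228/35 = 2564292/5.


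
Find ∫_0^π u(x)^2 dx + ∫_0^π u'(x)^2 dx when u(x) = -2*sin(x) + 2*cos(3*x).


||u||_{H^1(0,π)}^2 = 24*π

u'(x) = -6*sin(3*x) - 2*cos(x).
Expand u² and (u')² and integrate term by term on (0, π), using: for integers n ≥ 1, ∫_0^π sin²(nx) dx = ∫_0^π cos²(nx) dx = π/2; for n ≠ n', ∫_0^π sin(nx)sin(n'x) dx = ∫_0^π cos(nx)cos(n'x) dx = 0; and by product-to-sum, ∫_0^π sin(nx)cos(n'x) dx = ½∫_0^π [sin((n+n')x) + sin((n−n')x)] dx, which is 0 when n+n' is even and 2n/(n²−n'²) when n+n' is odd (it need not vanish on (0, π)).
  u² squared terms: (-2)²·∫sin(x)² dx = 4·π/2 = 2*π;  (2)²·∫cos(3x)² dx = 4·π/2 = 2*π.
  u² cross terms: 2·(-2)·(2)·∫sin(x)·cos(3x) dx = -8·(0) = 0.
  So ∫_0^π u² dx = 2*π + 2*π + 0 = 4*π.
  (u')² squared terms: (-6)²·∫sin(3x)² dx = 36·π/2 = 18*π;  (-2)²·∫cos(x)² dx = 4·π/2 = 2*π.
  (u')² cross terms: 2·(-6)·(-2)·∫sin(3x)·cos(x) dx = 24·(0) = 0.
  So ∫_0^π (u')² dx = 18*π + 2*π + 0 = 20*π.
||u||_{H^1}^2 = (4*π) + (20*π) = 24*π.


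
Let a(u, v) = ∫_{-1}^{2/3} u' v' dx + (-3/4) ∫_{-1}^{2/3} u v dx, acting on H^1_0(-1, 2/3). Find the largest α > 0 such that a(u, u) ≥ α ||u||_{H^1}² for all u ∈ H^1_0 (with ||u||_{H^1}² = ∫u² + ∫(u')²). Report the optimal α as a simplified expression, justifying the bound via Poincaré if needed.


α = 3*(-25 + 12*π^2)/(4*(25 + 9*π^2))

Coercivity of a(·,·) on H^1_0(-1, 2/3) means a(u, u) ≥ α ||u||_{H^1}² for every u ∈ H^1_0.
The interval has length L = 5/3, and Poincaré/coercivity depend only on L. Here a(u, u) = ∫(u')² + (-3/4)·∫u².
Here c = -3/4 < 0 with |c| < (π/L)² = 9*π^2/25, so coercivity still holds. The condition a(u,u) ≥ α||u||_{H^1}² reads (1−α)∫(u')² ≥ (α−c)∫u². Any admissible α is ≤ 1 (rapidly oscillating u have ∫u²/∫(u')² → 0), and α = 1 would force 0 ≥ (1−c)∫u², impossible since c < 1; so 1−α > 0. By the sharp Poincaré inequality on H^1_0 of an interval of length L, ∫(u')² ≥ (π/L)²∫u² with equality for the first sine mode sin(π(x−x₀)/L) (x₀ the left endpoint), so the inequality holds for all u iff (1−α)(π/L)² ≥ α − c, i.e. α ≤ ((π/L)² + c)/((π/L)² + 1) = (1 + c(L/π)²)/(1 + (L/π)²). (Direct route, valid since c ≤ 0: Poincaré gives c∫u² ≥ c(L/π)²∫(u')², so a(u,u) ≥ (1 + c(L/π)²)∫(u')², while ||u||_{H^1}² ≤ (1 + (L/π)²)∫(u')²; dividing yields the same α.) With (π/L)² = 9*π^2/25 and c = -3/4, the largest admissible constant is α = ((π/L)² + c)/((π/L)² + 1).
Simplifying, α = 3*(-25 + 12*π^2)/(4*(25 + 9*π^2)).


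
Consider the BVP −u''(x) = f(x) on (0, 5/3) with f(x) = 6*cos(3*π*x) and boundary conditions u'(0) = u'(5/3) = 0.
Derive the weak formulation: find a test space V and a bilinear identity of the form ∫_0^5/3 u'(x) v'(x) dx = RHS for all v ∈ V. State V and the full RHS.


V = H^1(0, 5/3) (no boundary constraint on v; u is determined up to an additive constant); weak form: ∫_0^5/3 u'v' dx = ∫_0^5/3 (6*cos(3*π*x)) v dx for all v ∈ V.

Multiply both sides by a test function v and integrate from 0 to 5/3:
  ∫_0^5/3 −u''(x) v(x) dx = ∫_0^5/3 f(x) v(x) dx.
Integrate the LHS by parts once:
  ∫_0^5/3 −u'' v dx = −[u'(x) v(x)]_0^5/3 + ∫_0^5/3 u'(x) v'(x) dx.
Thus ∫_0^5/3 u'(x) v'(x) dx = ∫_0^5/3 f(x) v(x) dx + [u'(x) v(x)]_0^5/3.
Choose V so that boundary terms are either known or forced to vanish.
u has homogeneous Neumann: u'(0) = u'(5/3) = 0. So [u' v]_0^5/3 = 0·v(5/3) − 0·v(0) = 0 for any v; take V = H^1(0, 5/3).
Weak formulation: find u (satisfying any essential BC) such that ∫_0^5/3 u'(x) v'(x) dx = ∫_0^5/3 f v dx for all v ∈ V (homogeneous Neumann, so boundary terms vanish).
Substituting f(x) = 6*cos(3*π*x), the right-hand side is ∫_0^5/3 (6*cos(3*π*x)) v dx.
Compatibility check (pure Neumann): taking v ≡ 1 ∈ V gives 0 = ∫_0^5/3 f dx + (0) − (0), i.e. ∫_0^5/3 f dx must equal u'(0) − u'(5/3) = 0. Indeed ∫_0^5/3 (6*cos(3*π*x)) dx = 0, so the data are compatible. The solution is then unique only up to an additive constant (fix it e.g. by requiring ∫_0^5/3 u dx = 0).


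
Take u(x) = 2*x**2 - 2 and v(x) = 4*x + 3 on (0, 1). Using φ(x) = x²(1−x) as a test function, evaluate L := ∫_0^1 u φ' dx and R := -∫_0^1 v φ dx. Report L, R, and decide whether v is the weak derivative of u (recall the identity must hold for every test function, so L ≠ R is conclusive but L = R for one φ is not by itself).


LHS = -1/5, RHS = -9/20. No, v is not the weak derivative of u.

u(x) = 2*x**2 - 2, classical derivative u'(x) = 4*x.
φ(x) = x²(1−x), so φ'(x) = x*(2 - 3*x).
Note φ(0) = φ(1) = 0, so the boundary term u·φ vanishes.
LHS = ∫_0^1 u(x) φ'(x) dx = ∫_0^1 (-6*x^4 + 4*x^3 + 6*x^2 - 4*x) dx. Term by term:
  ∫_0^1 -6*x^4 dx = -6/5;  ∫_0^1 4*x^3 dx = 1;  ∫_0^1 6*x^2 dx = 2;
  ∫_0^1 -4*x dx = -2.
Sum: -6/5 + 1 + 2 − 2 = -1/5.
So LHS = -1/5.
∫_0^1 v(x) φ(x) dx = ∫_0^1 (-4*x^4 + x^3 + 3*x^2) dx. Term by term:
  ∫_0^1 -4*x^4 dx = -4/5;  ∫_0^1 x^3 dx = 1/4;  ∫_0^1 3*x^2 dx = 1.
Sum: -4/5 + 1/4 + 1 = 9/20.
So RHS = -∫_0^1 v(x) φ(x) dx = -9/20.
LHS − RHS = 1/4 ≠ 0, so the identity fails.
(For a valid weak derivative the identity must hold for EVERY test function, in particular this one. The failure shows v is NOT the weak derivative of u.)
Correct weak derivative would be u'(x) = 4*x.


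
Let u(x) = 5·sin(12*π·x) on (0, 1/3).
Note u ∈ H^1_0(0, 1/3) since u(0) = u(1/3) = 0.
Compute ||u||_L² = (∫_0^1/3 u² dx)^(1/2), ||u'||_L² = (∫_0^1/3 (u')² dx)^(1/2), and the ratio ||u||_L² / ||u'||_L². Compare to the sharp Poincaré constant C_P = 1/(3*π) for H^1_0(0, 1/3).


||u||_L² / ||u'||_L² = 1/(12*π) < C_P = 1/(3*π).

u(x) = 5·sin(12*π·x), so u'(x) = 60*π*cos(12*π*x).
Writing u(x) = A·sin(kπx/L) with A = 5 and k = 4, use ∫_0^L sin²(kπx/L) dx = L/2 and ∫_0^L cos²(kπx/L) dx = L/2.
u² = 25·sin²(12*π·x) and (u')² = 3600*π^2·cos²(12*π·x), and each of sin², cos² integrates to L/2 = 1/6 over (0, 1/3).
∫_0^1/3 u² dx = 25/6, so ||u||_L² = 5*sqrt(6)/6.
∫_0^1/3 (u')² dx = 600*π^2, so ||u'||_L² = 10*sqrt(6)*π.
Ratio ||u||_L² / ||u'||_L² = 1/(12*π).
Sharp Poincaré constant on H^1_0(0, 1/3) is C_P = L/π = 1/(3*π), achieved by sin(3*π·x).
This is the k = 4 harmonic; the ratio L/(kπ) is strictly less than C_P = L/π, consistent with the sharp inequality ||u||_L² ≤ C_P ||u'||_L².


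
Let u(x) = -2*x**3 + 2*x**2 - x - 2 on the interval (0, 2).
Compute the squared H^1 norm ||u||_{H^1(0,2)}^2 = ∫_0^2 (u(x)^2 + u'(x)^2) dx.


||u||_{H^1}^2 = 15898/105

The H^1 norm (squared) on an interval (0, L) is
  ||u||_{H^1}^2 = ∫_0^L u(x)^2 dx + ∫_0^L u'(x)^2 dx.
Compute u'(x) = -6*x**2 + 4*x - 1.
Then u(x)^2 = 4*x**6 - 8*x**5 + 8*x**4 + 4*x**3 - 7*x**2 + 4*x + 4 and u'(x)^2 = 36*x**4 - 48*x**3 + 28*x**2 - 8*x + 1.
Integrate each monomial from 0 to 2 using ∫_0^2 c·x^n dx = c·2^(n+1)/(n+1):
  ∫_0^2 u(x)^2 dx = ∫_0^2 (4*x^6 - 8*x^5 + 8*x^4 + 4*x^3 - 7*x^2 + 4*x + 4) dx. Term by term:
    ∫_0^2 4*x^6 dx = 512/7;  ∫_0^2 -8*x^5 dx = -256/3;  ∫_0^2 8*x^4 dx = 256/5;
    ∫_0^2 4*x^3 dx = 16;  ∫_0^2 -7*x^2 dx = -56/3;  ∫_0^2 4*x dx = 8;
    ∫_0^2 4 dx = 8.
  Sum: 512/7 − 256/3 + 256/5 + 16 − 56/3 + 8 + 8 = 1832/35.
  ∫_0^2 u'(x)^2 dx = ∫_0^2 (36*x^4 - 48*x^3 + 28*x^2 - 8*x + 1) dx. Term by term:
    ∫_0^2 36*x^4 dx = 1152/5;  ∫_0^2 -48*x^3 dx = -192;  ∫_0^2 28*x^2 dx = 224/3;
    ∫_0^2 -8*x dx = -16;  ∫_0^2 1 dx = 2.
  Sum: 1152/5 − 192 + 224/3 − 16 + 2 = 1486/15.
Adding: ||u||_{H^1}^2 = 1832/35 + 1486/15 = 15898/105.


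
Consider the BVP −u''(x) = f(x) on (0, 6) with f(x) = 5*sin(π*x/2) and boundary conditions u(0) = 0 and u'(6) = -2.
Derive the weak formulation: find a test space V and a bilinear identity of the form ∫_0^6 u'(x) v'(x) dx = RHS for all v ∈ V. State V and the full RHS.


V = {v ∈ H^1(0, 6) : v(0) = 0} (test functions vanish at x = 0 where u is specified); weak form: ∫_0^6 u'v' dx = ∫_0^6 (5*sin(π*x/2)) v dx − 2·v(6) for all v ∈ V.

Multiply both sides by a test function v and integrate from 0 to 6:
  ∫_0^6 −u''(x) v(x) dx = ∫_0^6 f(x) v(x) dx.
Integrate the LHS by parts once:
  ∫_0^6 −u'' v dx = −[u'(x) v(x)]_0^6 + ∫_0^6 u'(x) v'(x) dx.
Thus ∫_0^6 u'(x) v'(x) dx = ∫_0^6 f(x) v(x) dx + [u'(x) v(x)]_0^6.
Choose V so that boundary terms are either known or forced to vanish.
Mixed BC: u(0) = 0 (Dirichlet) and u'(6) = -2 (Neumann). Define V = {v ∈ H^1(0, 6) : v(0) = 0}. Then [u' v]_0^6 = u'(6)·v(6) − u'(0)·0 = − 2·v(6).
Weak formulation: find u (satisfying any essential BC) such that ∫_0^6 u'(x) v'(x) dx = ∫_0^6 f v dx − 2·v(6) for all v ∈ V (Dirichlet at 0 absorbed into V; Neumann datum at x = 6 contributes the boundary term).
Substituting f(x) = 5*sin(π*x/2), the right-hand side is ∫_0^6 (5*sin(π*x/2)) v dx − 2·v(6).


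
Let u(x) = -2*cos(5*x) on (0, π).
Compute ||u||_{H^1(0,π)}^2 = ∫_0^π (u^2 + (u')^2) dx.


||u||_{H^1(0,π)}^2 = 52*π

u'(x) = 10*sin(5*x).
Expand u² and (u')² and integrate term by term on (0, π), using: for integers n ≥ 1, ∫_0^π sin²(nx) dx = ∫_0^π cos²(nx) dx = π/2; for n ≠ n', ∫_0^π sin(nx)sin(n'x) dx = ∫_0^π cos(nx)cos(n'x) dx = 0; and by product-to-sum, ∫_0^π sin(nx)cos(n'x) dx = ½∫_0^π [sin((n+n')x) + sin((n−n')x)] dx, which is 0 when n+n' is even and 2n/(n²−n'²) when n+n' is odd (it need not vanish on (0, π)).
  u² squared terms: (-2)²·∫cos(5x)² dx = 4·π/2 = 2*π.
  So ∫_0^π u² dx = 2*π.
  (u')² squared terms: (10)²·∫sin(5x)² dx = 100·π/2 = 50*π.
  So ∫_0^π (u')² dx = 50*π.
||u||_{H^1}^2 = (2*π) + (50*π) = 52*π.


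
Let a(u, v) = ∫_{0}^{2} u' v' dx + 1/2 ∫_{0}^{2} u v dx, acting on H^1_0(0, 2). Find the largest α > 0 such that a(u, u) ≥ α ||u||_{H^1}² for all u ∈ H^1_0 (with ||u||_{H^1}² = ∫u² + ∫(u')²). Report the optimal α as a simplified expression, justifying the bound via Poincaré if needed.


α = (2 + π^2)/(4 + π^2)

Coercivity of a(·,·) on H^1_0(0, 2) means a(u, u) ≥ α ||u||_{H^1}² for every u ∈ H^1_0.
The interval has length L = 2, and Poincaré/coercivity depend only on L. Here a(u, u) = ∫(u')² + (1/2)·∫u².
Here 0 < c = 1/2 < 1. The condition a(u,u) ≥ α||u||_{H^1}² reads (1−α)∫(u')² ≥ (α−c)∫u². Any admissible α is ≤ 1 (rapidly oscillating u have ∫u²/∫(u')² → 0), and α = 1 would force 0 ≥ (1−c)∫u², impossible since c < 1; so 1−α > 0. By the sharp Poincaré inequality on H^1_0 of an interval of length L, ∫(u')² ≥ (π/L)²∫u² with equality for the first sine mode sin(π(x−x₀)/L) (x₀ the left endpoint), so the inequality holds for all u iff (1−α)(π/L)² ≥ α − c, i.e. α ≤ ((π/L)² + c)/((π/L)² + 1) = (1 + c(L/π)²)/(1 + (L/π)²). With (π/L)² = π^2/4 and c = 1/2, the largest admissible constant is α = ((π/L)² + c)/((π/L)² + 1).
Simplifying, α = (2 + π^2)/(4 + π^2).


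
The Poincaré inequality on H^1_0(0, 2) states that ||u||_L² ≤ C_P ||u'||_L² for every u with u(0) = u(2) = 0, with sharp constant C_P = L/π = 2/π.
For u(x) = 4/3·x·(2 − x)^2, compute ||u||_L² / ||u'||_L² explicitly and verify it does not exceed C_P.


||u||_L² / ||u'||_L² = sqrt(14)/7 < C_P = 2/π.

u(x) = 4/3·x·(2 − x)^2, so u'(x) = 4*x^2 - 32*x/3 + 16/3.
u(x) = 4/3·x·(2 − x)^2 vanishes at x = 0 and x = 2, so u ∈ H^1_0(0, 2). Differentiate via the product rule and integrate the resulting polynomials term by term.
  ∫_0^2 u² dx = ∫_0^2 (16*x^6/9 - 128*x^5/9 + 128*x^4/3 - 512*x^3/9 + 256*x^2/9) dx. Term by term:
    ∫_0^2 16*x^6/9 dx = 2048/63;  ∫_0^2 -128*x^5/9 dx = -4096/27;  ∫_0^2 128*x^4/3 dx = 4096/15;
    ∫_0^2 -512*x^3/9 dx = -2048/9;  ∫_0^2 256*x^2/9 dx = 2048/27.
  Sum: 2048/63 − 4096/27 + 4096/15 − 2048/9 + 2048/27 = 2048/945.
  ∫_0^2 (u')² dx = ∫_0^2 (16*x^4 - 256*x^3/3 + 1408*x^2/9 - 1024*x/9 + 256/9) dx. Term by term:
    ∫_0^2 16*x^4 dx = 512/5;  ∫_0^2 -256*x^3/3 dx = -1024/3;  ∫_0^2 1408*x^2/9 dx = 11264/27;
    ∫_0^2 -1024*x/9 dx = -2048/9;  ∫_0^2 256/9 dx = 512/9.
  Sum: 512/5 − 1024/3 + 11264/27 − 2048/9 + 512/9 = 1024/135.
∫_0^2 u² dx = 2048/945, so ||u||_L² = 32*sqrt(210)/315.
∫_0^2 (u')² dx = 1024/135, so ||u'||_L² = 32*sqrt(15)/45.
Ratio ||u||_L² / ||u'||_L² = sqrt(14)/7.
Sharp Poincaré constant on H^1_0(0, 2) is C_P = L/π = 2/π, achieved by sin(π/2·x).
A polynomial bump cannot attain the sharp Poincaré constant (only the first sine eigenfunction does), so the ratio is strictly less than C_P, consistent with ||u||_L² ≤ C_P ||u'||_L².


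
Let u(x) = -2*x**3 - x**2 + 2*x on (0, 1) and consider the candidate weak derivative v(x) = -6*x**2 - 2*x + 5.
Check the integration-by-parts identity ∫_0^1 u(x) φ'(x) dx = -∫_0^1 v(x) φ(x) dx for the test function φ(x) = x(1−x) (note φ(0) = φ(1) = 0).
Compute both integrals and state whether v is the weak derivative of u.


LHS = 2/15, RHS = -11/30. No, v is not the weak derivative of u.

u(x) = -2*x**3 - x**2 + 2*x, classical derivative u'(x) = -6*x**2 - 2*x + 2.
φ(x) = x(1−x), so φ'(x) = 1 - 2*x.
Note φ(0) = φ(1) = 0, so the boundary term u·φ vanishes.
LHS = ∫_0^1 u(x) φ'(x) dx = ∫_0^1 (4*x^4 - 5*x^2 + 2*x) dx. Term by term:
  ∫_0^1 4*x^4 dx = 4/5;  ∫_0^1 -5*x^2 dx = -5/3;  ∫_0^1 2*x dx = 1.
Sum: 4/5 − 5/3 + 1 = 2/15.
So LHS = 2/15.
∫_0^1 v(x) φ(x) dx = ∫_0^1 (6*x^4 - 4*x^3 - 7*x^2 + 5*x) dx. Term by term:
  ∫_0^1 6*x^4 dx = 6/5;  ∫_0^1 -4*x^3 dx = -1;  ∫_0^1 -7*x^2 dx = -7/3;
  ∫_0^1 5*x dx = 5/2.
Sum: 6/5 − 1 − 7/3 + 5/2 = 11/30.
So RHS = -∫_0^1 v(x) φ(x) dx = -11/30.
LHS − RHS = 1/2 ≠ 0, so the identity fails.
(For a valid weak derivative the identity must hold for EVERY test function, in particular this one. The failure shows v is NOT the weak derivative of u.)
Correct weak derivative would be u'(x) = -6*x**2 - 2*x + 2.


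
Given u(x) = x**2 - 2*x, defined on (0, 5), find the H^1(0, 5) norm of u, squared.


||u||_{H^1}^2 = 760/3

The H^1 norm (squared) on an interval (0, L) is
  ||u||_{H^1}^2 = ∫_0^L u(x)^2 dx + ∫_0^L u'(x)^2 dx.
Compute u'(x) = 2*x - 2.
Then u(x)^2 = x**4 - 4*x**3 + 4*x**2 and u'(x)^2 = 4*x**2 - 8*x + 4.
Integrate each monomial from 0 to 5 using ∫_0^5 c·x^n dx = c·5^(n+1)/(n+1):
  ∫_0^5 u(x)^2 dx = ∫_0^5 (x^4 - 4*x^3 + 4*x^2) dx. Term by term:
    ∫_0^5 x^4 dx = 625;  ∫_0^5 -4*x^3 dx = -625;  ∫_0^5 4*x^2 dx = 500/3.
  Sum: 625 − 625 + 500/3 = 500/3.
  ∫_0^5 u'(x)^2 dx = ∫_0^5 (4*x^2 - 8*x + 4) dx. Term by term:
    ∫_0^5 4*x^2 dx = 500/3;  ∫_0^5 -8*x dx = -100;  ∫_0^5 4 dx = 20.
  Sum: 500/3 − 100 + 20 = 260/3.
Adding: ||u||_{H^1}^2 = 500/3 + 260/3 = 760/3.


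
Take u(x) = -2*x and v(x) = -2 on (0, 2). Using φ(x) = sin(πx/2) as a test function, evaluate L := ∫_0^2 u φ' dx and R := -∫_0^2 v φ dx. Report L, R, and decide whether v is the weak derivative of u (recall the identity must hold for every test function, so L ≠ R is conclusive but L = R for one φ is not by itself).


LHS = 8/π, RHS = 8/π. Yes, v = u' weakly.

u(x) = -2*x, classical derivative u'(x) = -2.
φ(x) = sin(πx/2), so φ'(x) = π*cos(π*x/2)/2.
Note φ(0) = φ(2) = 0, so the boundary term u·φ vanishes.
LHS = ∫_0^2 u(x) φ'(x) dx = ∫_0^2 (-π*x*cos(π*x/2)) dx. Term by term:
  ∫_0^2 -π*x*cos(π*x/2) dx = 8/π.
So LHS = 8/π.
∫_0^2 v(x) φ(x) dx = ∫_0^2 (-2*sin(π*x/2)) dx. Term by term:
  ∫_0^2 -2*sin(π*x/2) dx = -8/π.
So RHS = -∫_0^2 v(x) φ(x) dx = 8/π.
LHS = RHS, so the identity holds for this test φ.
Moreover u is smooth here and v(x) = u'(x) = -2 pointwise, so the identity holds for every test function. Hence v is the weak derivative of u.


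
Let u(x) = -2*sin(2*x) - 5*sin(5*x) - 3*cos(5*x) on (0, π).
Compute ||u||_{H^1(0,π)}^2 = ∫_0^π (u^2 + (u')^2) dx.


||u||_{H^1(0,π)}^2 = -416/7 + 452*π

u'(x) = 15*sin(5*x) - 4*cos(2*x) - 25*cos(5*x).
Expand u² and (u')² and integrate term by term on (0, π), using: for integers n ≥ 1, ∫_0^π sin²(nx) dx = ∫_0^π cos²(nx) dx = π/2; for n ≠ n', ∫_0^π sin(nx)sin(n'x) dx = ∫_0^π cos(nx)cos(n'x) dx = 0; and by product-to-sum, ∫_0^π sin(nx)cos(n'x) dx = ½∫_0^π [sin((n+n')x) + sin((n−n')x)] dx, which is 0 when n+n' is even and 2n/(n²−n'²) when n+n' is odd (it need not vanish on (0, π)).
  u² squared terms: (-5)²·∫sin(5x)² dx = 25·π/2 = 25*π/2;  (-3)²·∫cos(5x)² dx = 9·π/2 = 9*π/2;  (-2)²·∫sin(2x)² dx = 4·π/2 = 2*π.
  u² cross terms: 2·(-5)·(-3)·∫sin(5x)·cos(5x) dx = 30·(0) = 0;  2·(-5)·(-2)·∫sin(5x)·sin(2x) dx = 20·(0) = 0;  2·(-3)·(-2)·∫cos(5x)·sin(2x) dx = 12·(-4/21) = -16/7.
  So ∫_0^π u² dx = 25*π/2 + 9*π/2 + 2*π + 0 + 0 − 16/7 = -16/7 + 19*π.
  (u')² squared terms: (-25)²·∫cos(5x)² dx = 625·π/2 = 625*π/2;  (-4)²·∫cos(2x)² dx = 16·π/2 = 8*π;  (15)²·∫sin(5x)² dx = 225·π/2 = 225*π/2.
  (u')² cross terms: 2·(-25)·(-4)·∫cos(5x)·cos(2x) dx = 200·(0) = 0;  2·(-25)·(15)·∫cos(5x)·sin(5x) dx = -750·(0) = 0;  2·(-4)·(15)·∫cos(2x)·sin(5x) dx = -120·(10/21) = -400/7.
  So ∫_0^π (u')² dx = 625*π/2 + 8*π + 225*π/2 + 0 + 0 − 400/7 = -400/7 + 433*π.
||u||_{H^1}^2 = (-16/7 + 19*π) + (-400/7 + 433*π) = -416/7 + 452*π.


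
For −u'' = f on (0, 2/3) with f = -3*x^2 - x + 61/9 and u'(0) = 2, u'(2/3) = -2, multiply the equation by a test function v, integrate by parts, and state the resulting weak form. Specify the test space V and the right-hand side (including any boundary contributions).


V = H^1(0, 2/3) (v unrestricted at boundary; u is determined up to an additive constant); weak form: ∫_0^2/3 u'v' dx = ∫_0^2/3 (-3*x^2 - x + 61/9) v dx − 2·v(2/3) − 2·v(0) for all v ∈ V.

Multiply both sides by a test function v and integrate from 0 to 2/3:
  ∫_0^2/3 −u''(x) v(x) dx = ∫_0^2/3 f(x) v(x) dx.
Integrate the LHS by parts once:
  ∫_0^2/3 −u'' v dx = −[u'(x) v(x)]_0^2/3 + ∫_0^2/3 u'(x) v'(x) dx.
Thus ∫_0^2/3 u'(x) v'(x) dx = ∫_0^2/3 f(x) v(x) dx + [u'(x) v(x)]_0^2/3.
Choose V so that boundary terms are either known or forced to vanish.
u has inhomogeneous Neumann u'(0) = 2, u'(2/3) = -2. [u' v]_0^2/3 = (-2)·v(2/3) − (2)·v(0) = − 2·v(2/3) − 2·v(0). Take V = H^1(0, 2/3); boundary term becomes part of RHS.
Weak formulation: find u (satisfying any essential BC) such that ∫_0^2/3 u'(x) v'(x) dx = ∫_0^2/3 f v dx − 2·v(2/3) − 2·v(0) for all v ∈ V (Neumann data are natural BCs: they enter the RHS as boundary terms).
Substituting f(x) = -3*x^2 - x + 61/9, the right-hand side is ∫_0^2/3 (-3*x^2 - x + 61/9) v dx − 2·v(2/3) − 2·v(0).
Compatibility check (pure Neumann): taking v ≡ 1 ∈ V gives 0 = ∫_0^2/3 f dx + (-2) − (2), i.e. ∫_0^2/3 f dx must equal u'(0) − u'(2/3) = 4. Indeed ∫_0^2/3 (-3*x^2 - x + 61/9) dx = 4, so the data are compatible. The solution is then unique only up to an additive constant (fix it e.g. by requiring ∫_0^2/3 u dx = 0).


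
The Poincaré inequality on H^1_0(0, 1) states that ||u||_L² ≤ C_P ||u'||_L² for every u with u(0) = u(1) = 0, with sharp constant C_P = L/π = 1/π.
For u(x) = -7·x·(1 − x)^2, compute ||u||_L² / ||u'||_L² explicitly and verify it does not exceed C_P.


||u||_L² / ||u'||_L² = sqrt(14)/14 < C_P = 1/π.

u(x) = -7·x·(1 − x)^2, so u'(x) = 7*(1 - 3*x)*(x - 1).
u(x) = -7·x·(1 − x)^2 vanishes at x = 0 and x = 1, so u ∈ H^1_0(0, 1). Differentiate via the product rule and integrate the resulting polynomials term by term.
  ∫_0^1 u² dx = ∫_0^1 (49*x^6 - 196*x^5 + 294*x^4 - 196*x^3 + 49*x^2) dx. Term by term:
    ∫_0^1 49*x^6 dx = 7;  ∫_0^1 -196*x^5 dx = -98/3;  ∫_0^1 294*x^4 dx = 294/5;
    ∫_0^1 -196*x^3 dx = -49;  ∫_0^1 49*x^2 dx = 49/3.
  Sum: 7 − 98/3 + 294/5 − 49 + 49/3 = 7/15.
  ∫_0^1 (u')² dx = ∫_0^1 (441*x^4 - 1176*x^3 + 1078*x^2 - 392*x + 49) dx. Term by term:
    ∫_0^1 441*x^4 dx = 441/5;  ∫_0^1 -1176*x^3 dx = -294;  ∫_0^1 1078*x^2 dx = 1078/3;
    ∫_0^1 -392*x dx = -196;  ∫_0^1 49 dx = 49.
  Sum: 441/5 − 294 + 1078/3 − 196 + 49 = 98/15.
∫_0^1 u² dx = 7/15, so ||u||_L² = sqrt(105)/15.
∫_0^1 (u')² dx = 98/15, so ||u'||_L² = 7*sqrt(30)/15.
Ratio ||u||_L² / ||u'||_L² = sqrt(14)/14.
Sharp Poincaré constant on H^1_0(0, 1) is C_P = L/π = 1/π, achieved by sin(π·x).
A polynomial bump cannot attain the sharp Poincaré constant (only the first sine eigenfunction does), so the ratio is strictly less than C_P, consistent with ||u||_L² ≤ C_P ||u'||_L².


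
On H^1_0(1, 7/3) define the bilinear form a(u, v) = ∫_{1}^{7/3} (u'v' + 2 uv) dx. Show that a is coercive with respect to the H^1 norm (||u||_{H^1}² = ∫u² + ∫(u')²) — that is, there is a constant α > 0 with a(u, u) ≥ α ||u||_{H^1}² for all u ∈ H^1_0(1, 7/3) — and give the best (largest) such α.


α = 1

Coercivity of a(·,·) on H^1_0(1, 7/3) means a(u, u) ≥ α ||u||_{H^1}² for every u ∈ H^1_0.
The interval has length L = 4/3, and Poincaré/coercivity depend only on L. Here a(u, u) = ∫(u')² + (2)·∫u².
Here c = 2 ≥ 1, so a(u,u) = ∫(u')² + c∫u² ≥ ∫(u')² + ∫u² = ||u||_{H^1}², i.e. α = 1 works. No larger α is possible: a(u,u) ≥ α||u||_{H^1}² means (1−α)∫(u')² ≥ (α−c)∫u², and for the modes u_n = sin(nπ(x−x₀)/L) (x₀ the left endpoint) one has ∫u_n²/∫(u_n')² = (L/(nπ))² → 0, so a(u_n,u_n)/||u_n||_{H^1}² → 1. Hence the optimal constant is α = 1.
Therefore α = 1.
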